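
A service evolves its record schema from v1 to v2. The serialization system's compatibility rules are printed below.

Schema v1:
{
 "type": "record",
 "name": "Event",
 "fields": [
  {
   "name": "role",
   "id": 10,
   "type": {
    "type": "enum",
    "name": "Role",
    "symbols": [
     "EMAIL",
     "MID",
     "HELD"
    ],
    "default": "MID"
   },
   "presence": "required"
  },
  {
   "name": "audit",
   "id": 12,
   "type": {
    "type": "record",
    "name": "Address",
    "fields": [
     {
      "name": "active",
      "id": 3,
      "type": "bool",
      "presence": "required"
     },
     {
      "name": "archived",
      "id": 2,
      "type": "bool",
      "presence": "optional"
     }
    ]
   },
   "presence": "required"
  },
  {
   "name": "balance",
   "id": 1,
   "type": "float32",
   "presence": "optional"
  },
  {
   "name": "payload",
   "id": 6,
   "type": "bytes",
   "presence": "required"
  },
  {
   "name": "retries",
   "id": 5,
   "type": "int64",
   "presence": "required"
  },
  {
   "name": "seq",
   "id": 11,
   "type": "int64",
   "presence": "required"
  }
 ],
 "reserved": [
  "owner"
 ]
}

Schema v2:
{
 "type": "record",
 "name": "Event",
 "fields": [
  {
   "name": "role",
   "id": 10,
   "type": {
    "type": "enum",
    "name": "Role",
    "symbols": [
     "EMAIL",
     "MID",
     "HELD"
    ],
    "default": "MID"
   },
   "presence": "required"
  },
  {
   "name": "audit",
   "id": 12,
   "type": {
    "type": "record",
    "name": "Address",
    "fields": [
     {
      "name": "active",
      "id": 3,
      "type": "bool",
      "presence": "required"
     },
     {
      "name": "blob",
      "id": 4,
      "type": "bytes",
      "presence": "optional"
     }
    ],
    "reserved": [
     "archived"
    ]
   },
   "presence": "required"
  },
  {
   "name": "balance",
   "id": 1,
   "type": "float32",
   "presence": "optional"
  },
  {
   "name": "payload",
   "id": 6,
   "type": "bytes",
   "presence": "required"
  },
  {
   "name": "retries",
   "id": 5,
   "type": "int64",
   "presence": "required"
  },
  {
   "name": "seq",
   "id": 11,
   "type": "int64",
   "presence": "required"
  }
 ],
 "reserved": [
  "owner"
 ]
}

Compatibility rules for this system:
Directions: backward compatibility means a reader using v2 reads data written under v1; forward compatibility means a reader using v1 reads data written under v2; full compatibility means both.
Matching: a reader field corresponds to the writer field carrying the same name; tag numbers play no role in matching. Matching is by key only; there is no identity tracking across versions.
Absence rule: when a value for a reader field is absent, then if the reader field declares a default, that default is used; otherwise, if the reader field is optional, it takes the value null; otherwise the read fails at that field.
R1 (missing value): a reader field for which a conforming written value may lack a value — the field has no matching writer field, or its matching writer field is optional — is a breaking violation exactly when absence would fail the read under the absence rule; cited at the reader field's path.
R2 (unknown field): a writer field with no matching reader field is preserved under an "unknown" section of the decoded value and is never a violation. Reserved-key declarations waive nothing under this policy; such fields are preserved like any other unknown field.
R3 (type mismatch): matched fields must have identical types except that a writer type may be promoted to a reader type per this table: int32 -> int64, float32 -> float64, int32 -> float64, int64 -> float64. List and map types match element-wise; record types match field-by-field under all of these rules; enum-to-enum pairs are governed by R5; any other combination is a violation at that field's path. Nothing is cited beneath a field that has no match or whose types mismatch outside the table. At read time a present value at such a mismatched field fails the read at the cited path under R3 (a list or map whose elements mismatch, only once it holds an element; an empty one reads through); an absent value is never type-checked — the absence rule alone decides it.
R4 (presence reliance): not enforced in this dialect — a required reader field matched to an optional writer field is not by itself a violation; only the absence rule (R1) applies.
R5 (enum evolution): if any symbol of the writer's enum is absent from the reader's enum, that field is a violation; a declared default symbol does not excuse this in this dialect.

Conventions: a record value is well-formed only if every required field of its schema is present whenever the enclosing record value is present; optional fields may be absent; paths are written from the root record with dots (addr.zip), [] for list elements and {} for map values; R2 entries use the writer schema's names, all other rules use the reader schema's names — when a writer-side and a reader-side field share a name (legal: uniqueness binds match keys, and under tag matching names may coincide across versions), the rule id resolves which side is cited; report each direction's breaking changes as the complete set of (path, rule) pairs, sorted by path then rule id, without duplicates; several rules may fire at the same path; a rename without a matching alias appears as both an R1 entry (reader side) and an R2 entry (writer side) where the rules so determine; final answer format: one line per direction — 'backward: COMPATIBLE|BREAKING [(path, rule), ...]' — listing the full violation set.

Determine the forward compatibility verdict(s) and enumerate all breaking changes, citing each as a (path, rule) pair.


the writer's type comes first in each Event pair
checking forward for Event: reader v1 against writer v2:
  writer required, Role -> Role: reader role maps from writer role
  writer required, Address -> Address: reader audit maps from writer audit
  writer optional, float32 -> float32: reader balance maps from writer balance
  writer required, bytes -> bytes: reader payload maps from writer payload
  writer required, int64 -> int64: reader retries maps from writer retries
  writer required, int64 -> int64: reader seq maps from writer seq
  writer required, bool -> bool: reader audit.active maps from writer audit.active
  audit.archived: no writer-side match
  leftover writer field: audit.blob
  => forward: COMPATIBLE
ruling out the remaining Event differences:
  added field blob to record Address: optional bytes, tag 4 (in v2 it sits last) -> triggers nothing under Event's printed rules — same verdict
  removed field archived from record Address (its key "archived" joins the reserved list) -> triggers nothing under Event's printed rules — same verdict

forward: COMPATIBLE []


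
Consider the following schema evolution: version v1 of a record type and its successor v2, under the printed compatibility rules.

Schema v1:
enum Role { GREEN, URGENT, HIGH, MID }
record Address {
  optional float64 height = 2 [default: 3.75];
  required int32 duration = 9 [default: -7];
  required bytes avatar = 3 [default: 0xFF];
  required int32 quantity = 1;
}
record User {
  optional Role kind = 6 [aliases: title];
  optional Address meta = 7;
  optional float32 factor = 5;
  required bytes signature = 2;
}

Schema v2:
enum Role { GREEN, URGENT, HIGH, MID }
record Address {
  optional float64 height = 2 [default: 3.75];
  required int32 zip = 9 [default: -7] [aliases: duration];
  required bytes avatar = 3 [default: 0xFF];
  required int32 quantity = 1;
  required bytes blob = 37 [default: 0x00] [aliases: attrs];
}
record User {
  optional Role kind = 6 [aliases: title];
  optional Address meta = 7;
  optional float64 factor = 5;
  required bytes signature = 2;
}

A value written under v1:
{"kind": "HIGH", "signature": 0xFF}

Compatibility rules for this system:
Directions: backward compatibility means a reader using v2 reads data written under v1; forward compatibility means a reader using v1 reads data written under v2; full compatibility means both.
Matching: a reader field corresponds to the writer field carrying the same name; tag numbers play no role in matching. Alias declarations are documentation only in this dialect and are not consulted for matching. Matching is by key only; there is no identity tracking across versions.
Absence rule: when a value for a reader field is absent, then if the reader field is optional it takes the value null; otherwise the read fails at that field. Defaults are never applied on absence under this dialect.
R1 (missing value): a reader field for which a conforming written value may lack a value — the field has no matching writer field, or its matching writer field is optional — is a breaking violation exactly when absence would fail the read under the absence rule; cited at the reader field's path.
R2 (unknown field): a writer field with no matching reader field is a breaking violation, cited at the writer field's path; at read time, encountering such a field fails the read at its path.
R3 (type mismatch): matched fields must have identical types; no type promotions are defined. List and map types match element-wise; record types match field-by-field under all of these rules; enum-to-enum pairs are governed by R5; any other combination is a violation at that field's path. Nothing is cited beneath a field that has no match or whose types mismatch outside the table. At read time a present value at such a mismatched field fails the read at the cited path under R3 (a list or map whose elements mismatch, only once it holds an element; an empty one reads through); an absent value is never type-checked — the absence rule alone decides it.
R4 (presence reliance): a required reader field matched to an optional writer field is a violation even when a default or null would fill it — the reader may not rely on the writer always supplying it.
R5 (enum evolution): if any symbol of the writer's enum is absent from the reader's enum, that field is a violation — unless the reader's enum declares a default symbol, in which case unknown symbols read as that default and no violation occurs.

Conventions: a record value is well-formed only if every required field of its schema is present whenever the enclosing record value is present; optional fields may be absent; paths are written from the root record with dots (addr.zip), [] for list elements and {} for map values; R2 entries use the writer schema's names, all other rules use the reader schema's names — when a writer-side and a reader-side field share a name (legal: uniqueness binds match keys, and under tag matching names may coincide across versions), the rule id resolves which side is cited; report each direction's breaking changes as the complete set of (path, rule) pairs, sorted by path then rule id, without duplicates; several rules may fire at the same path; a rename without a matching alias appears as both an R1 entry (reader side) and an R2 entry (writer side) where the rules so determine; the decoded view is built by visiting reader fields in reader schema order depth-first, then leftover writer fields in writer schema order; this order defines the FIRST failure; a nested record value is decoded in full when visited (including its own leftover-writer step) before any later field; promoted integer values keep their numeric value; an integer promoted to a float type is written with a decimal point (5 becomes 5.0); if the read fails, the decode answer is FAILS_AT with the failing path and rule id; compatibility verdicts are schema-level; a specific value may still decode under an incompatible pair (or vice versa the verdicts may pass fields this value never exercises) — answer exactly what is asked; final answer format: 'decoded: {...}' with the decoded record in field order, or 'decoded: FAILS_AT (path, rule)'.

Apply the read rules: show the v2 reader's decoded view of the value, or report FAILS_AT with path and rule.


decoded: {"kind": "HIGH", "meta": null, "factor": null, "signature": 0xFF}

the writer's type comes first in each User pair
decode walk for User under reader schema v2:
  kind := "HIGH"
  meta := null (absent, optional -> null)
  factor := null (absent, optional -> null)
  signature := 0xFF
  => decoded: {"kind": "HIGH", "meta": null, "factor": null, "signature": 0xFF}
diffs on User not affecting the asked answer:
  field factor in record User: type float32 changed to float64 -> affects the rule determinations only; this particular User value decodes identically
  added field blob to record Address: required bytes, tag 37, default 0x00 (in v2 it sits last) -> affects the rule determinations only; this particular User value decodes identically
  renamed field duration to zip in record Address (alias duration declared on the renamed field) -> affects the rule determinations only; this particular User value decodes identically


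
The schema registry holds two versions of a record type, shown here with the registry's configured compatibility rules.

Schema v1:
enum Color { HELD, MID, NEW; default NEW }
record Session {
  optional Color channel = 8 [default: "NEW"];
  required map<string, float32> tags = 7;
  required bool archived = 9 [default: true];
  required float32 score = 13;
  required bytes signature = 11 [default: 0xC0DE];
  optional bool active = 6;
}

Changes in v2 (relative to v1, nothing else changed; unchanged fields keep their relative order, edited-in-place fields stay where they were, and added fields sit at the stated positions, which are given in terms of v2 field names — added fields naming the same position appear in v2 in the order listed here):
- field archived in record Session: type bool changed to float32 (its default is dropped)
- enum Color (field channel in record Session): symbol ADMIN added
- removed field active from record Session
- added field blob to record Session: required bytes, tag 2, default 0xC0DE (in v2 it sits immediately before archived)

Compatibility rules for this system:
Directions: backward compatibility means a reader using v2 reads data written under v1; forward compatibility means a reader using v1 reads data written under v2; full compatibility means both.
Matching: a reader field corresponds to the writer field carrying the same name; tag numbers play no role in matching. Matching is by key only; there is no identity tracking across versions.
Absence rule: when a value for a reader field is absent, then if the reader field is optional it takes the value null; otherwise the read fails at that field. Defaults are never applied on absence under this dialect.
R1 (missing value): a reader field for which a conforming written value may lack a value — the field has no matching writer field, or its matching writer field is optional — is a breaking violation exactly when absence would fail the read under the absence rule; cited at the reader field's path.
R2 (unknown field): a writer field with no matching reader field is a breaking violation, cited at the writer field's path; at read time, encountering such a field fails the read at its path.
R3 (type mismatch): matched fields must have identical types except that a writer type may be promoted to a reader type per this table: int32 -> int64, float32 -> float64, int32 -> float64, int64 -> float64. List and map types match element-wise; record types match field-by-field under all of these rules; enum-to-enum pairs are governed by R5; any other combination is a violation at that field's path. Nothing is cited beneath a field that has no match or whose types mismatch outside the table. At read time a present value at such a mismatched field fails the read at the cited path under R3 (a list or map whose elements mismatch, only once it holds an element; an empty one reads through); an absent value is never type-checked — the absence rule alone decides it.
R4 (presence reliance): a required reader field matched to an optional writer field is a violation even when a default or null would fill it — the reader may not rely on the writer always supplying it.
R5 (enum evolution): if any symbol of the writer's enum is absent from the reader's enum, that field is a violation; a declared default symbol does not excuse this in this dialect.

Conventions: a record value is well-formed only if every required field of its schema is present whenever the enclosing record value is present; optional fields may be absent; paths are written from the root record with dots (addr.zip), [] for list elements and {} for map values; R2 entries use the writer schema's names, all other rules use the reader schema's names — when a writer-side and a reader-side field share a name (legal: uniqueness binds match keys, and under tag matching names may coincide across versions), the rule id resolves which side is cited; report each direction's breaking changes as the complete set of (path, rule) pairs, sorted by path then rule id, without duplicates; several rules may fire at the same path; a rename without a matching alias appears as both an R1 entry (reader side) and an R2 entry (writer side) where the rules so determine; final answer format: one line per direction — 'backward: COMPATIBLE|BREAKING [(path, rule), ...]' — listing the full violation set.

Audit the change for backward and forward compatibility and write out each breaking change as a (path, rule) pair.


backward: BREAKING [(active, R2), (archived, R3), (blob, R1)]; forward: BREAKING [(archived, R3), (blob, R2), (channel, R5)]

the writer's type comes first in each Session pair
backward on Session — v2 reading data written by v1:
  Color -> Color, writer optional: channel aligns to channel
  map<string, float32> -> map<string, float32>, writer required: tags aligns to tags
  blob: no writer-side match
  bool -> float32, writer required: archived aligns to archived
  float32 -> float32, writer required: score aligns to score
  bytes -> bytes, writer required: signature aligns to signature
  writer active: unknown to reader
  R2 fires at active
  R3 fires at archived
  R1 fires at blob
  => backward verdict for Session: BREAKING, 3 violation(s)
forward on Session — v1 reading data written by v2:
  Color -> Color, writer optional: channel aligns to channel
  map<string, float32> -> map<string, float32>, writer required: tags aligns to tags
  float32 -> bool, writer required: archived aligns to archived
  float32 -> float32, writer required: score aligns to score
  bytes -> bytes, writer required: signature aligns to signature
  active: no writer-side match
  writer blob: unknown to reader
  R3 fires at archived
  R2 fires at blob
  R5 fires at channel
  => forward verdict for Session: BREAKING, 3 violation(s)


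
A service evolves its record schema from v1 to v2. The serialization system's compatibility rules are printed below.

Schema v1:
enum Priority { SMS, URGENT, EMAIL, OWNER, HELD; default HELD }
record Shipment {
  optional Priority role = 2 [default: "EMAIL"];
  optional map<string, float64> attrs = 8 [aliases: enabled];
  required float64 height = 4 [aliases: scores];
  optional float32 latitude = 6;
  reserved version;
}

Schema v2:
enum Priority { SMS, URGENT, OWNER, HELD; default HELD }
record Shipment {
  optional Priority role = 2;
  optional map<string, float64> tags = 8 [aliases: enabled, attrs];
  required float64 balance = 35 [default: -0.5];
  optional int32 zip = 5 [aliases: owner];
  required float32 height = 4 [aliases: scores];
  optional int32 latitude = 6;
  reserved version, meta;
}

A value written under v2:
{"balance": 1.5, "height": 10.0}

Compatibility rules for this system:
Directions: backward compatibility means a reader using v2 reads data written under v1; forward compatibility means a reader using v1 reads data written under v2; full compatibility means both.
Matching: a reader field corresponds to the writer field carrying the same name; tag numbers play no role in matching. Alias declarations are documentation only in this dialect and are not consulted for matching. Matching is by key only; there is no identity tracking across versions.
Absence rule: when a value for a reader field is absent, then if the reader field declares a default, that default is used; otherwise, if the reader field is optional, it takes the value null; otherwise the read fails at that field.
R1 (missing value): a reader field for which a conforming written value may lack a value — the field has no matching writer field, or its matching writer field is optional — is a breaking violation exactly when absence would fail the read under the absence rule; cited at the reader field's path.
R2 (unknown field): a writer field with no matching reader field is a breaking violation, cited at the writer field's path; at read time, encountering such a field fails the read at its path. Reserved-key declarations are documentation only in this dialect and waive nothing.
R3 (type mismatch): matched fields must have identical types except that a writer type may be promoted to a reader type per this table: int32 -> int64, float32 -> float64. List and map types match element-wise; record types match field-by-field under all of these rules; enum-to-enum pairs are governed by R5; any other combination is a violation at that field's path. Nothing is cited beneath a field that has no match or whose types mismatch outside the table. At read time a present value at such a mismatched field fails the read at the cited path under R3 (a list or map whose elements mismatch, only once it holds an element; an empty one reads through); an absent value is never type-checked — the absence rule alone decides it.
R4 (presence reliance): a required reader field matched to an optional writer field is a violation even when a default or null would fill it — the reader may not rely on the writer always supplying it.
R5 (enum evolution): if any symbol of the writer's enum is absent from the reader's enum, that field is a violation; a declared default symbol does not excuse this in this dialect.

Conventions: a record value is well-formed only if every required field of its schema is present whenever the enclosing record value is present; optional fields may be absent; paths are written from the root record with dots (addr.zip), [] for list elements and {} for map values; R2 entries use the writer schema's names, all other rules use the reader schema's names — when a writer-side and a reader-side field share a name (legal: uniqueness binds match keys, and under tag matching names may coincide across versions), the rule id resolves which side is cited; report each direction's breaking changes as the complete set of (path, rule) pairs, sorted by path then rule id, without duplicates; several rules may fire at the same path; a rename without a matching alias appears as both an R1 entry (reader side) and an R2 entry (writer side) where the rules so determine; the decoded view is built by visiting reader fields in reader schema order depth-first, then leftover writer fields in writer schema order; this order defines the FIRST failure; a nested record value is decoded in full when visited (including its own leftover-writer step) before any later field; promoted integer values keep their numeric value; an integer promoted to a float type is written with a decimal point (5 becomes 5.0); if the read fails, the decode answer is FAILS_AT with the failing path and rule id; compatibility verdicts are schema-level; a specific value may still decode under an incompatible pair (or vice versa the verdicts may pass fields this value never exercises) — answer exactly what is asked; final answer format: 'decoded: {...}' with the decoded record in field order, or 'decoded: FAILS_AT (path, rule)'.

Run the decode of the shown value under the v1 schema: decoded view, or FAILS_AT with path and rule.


in Shipment below, arrows point writer -> reader
migrating the Shipment value to v1:
  role := "EMAIL" (no value, default fills)
  attrs := null (not supplied -> null)
  height := 10.0 (float32 -> float64)
  latitude := null (not supplied -> null)
  read fails at balance under R2 (unknown field)
  => FAILS_AT (balance, R2)
checking off the Shipment differences that do not matter here:
  enum Priority (field role in record Shipment): symbol EMAIL removed (the field default referencing it is cleared) -> affects the rule determinations only; this particular Shipment value decodes identically
  field height in record Shipment: type float64 changed to float32 -> affects the rule determinations only; this particular Shipment value decodes identically
  field latitude in record Shipment: type float32 changed to int32 -> affects the rule determinations only; this particular Shipment value decodes identically
  renamed field attrs to tags in record Shipment (alias attrs declared on the renamed field) -> affects the rule determinations only; this particular Shipment value decodes identically
  added field zip to record Shipment: optional int32, tag 5 (in v2 it sits immediately before height) -> affects the rule determinations only; this particular Shipment value decodes identically

decoded: FAILS_AT (balance, R2)


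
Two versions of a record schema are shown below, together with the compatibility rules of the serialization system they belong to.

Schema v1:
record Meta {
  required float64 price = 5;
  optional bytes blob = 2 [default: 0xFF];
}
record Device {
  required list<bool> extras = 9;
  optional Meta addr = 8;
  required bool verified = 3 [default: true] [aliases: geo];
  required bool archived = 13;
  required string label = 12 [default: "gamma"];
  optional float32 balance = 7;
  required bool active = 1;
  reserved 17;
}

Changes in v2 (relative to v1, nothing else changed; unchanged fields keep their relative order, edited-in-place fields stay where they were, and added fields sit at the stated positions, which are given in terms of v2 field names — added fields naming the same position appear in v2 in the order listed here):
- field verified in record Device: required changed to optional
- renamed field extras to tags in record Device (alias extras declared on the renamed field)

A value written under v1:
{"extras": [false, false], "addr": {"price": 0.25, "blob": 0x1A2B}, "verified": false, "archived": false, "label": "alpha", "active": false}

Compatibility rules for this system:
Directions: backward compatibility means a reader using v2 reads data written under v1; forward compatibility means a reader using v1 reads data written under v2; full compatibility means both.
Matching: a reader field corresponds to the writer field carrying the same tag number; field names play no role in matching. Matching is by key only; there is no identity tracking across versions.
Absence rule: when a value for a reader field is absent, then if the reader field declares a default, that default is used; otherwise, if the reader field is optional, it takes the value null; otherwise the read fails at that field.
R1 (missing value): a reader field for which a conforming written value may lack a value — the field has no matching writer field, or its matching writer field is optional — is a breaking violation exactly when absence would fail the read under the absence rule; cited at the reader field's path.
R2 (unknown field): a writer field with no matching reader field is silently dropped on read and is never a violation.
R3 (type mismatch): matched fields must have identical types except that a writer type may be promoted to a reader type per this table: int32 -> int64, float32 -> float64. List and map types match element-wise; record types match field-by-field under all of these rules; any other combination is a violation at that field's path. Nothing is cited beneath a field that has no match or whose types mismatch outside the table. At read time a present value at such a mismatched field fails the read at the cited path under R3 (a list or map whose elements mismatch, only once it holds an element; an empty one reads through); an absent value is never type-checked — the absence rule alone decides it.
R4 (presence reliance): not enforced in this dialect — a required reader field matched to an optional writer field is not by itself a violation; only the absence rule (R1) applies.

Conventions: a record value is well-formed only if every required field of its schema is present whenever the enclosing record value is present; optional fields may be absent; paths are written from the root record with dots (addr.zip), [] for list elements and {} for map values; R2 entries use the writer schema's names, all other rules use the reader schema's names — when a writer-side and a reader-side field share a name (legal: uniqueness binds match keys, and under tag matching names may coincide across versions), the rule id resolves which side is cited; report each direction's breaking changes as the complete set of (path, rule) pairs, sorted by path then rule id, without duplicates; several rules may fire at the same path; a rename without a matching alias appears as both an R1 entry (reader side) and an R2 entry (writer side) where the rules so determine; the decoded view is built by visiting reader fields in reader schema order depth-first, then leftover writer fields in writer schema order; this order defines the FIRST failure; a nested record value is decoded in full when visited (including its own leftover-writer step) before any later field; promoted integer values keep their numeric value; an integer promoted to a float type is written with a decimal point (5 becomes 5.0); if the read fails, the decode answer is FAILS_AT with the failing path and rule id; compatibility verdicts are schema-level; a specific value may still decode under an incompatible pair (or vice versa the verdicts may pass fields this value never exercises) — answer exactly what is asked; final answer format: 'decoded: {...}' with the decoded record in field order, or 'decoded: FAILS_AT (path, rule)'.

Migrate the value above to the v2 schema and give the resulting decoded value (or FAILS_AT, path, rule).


decoded: {"tags": [false, false], "addr": {"price": 0.25, "blob": 0x1A2B}, "verified": false, "archived": false, "label": "alpha", "balance": null, "active": false}

in Device below, arrows point writer -> reader
decode (reader v2):
  tags := [false, false] (from writer extras)
  addr.price := 0.25
  addr.blob := 0x1A2B
  verified := false
  archived := false
  label := "alpha"
  balance := null (not supplied -> null)
  active := false
  => decoded: {"tags": [false, false], "addr": {"price": 0.25, "blob": 0x1A2B}, "verified": false, "archived": false, "label": "alpha", "balance": null, "active": false}
checking off the Device differences that do not matter here:
  field verified in record Device: required changed to optional -> no rule fires on it and the decoded Device view is identical with or without it


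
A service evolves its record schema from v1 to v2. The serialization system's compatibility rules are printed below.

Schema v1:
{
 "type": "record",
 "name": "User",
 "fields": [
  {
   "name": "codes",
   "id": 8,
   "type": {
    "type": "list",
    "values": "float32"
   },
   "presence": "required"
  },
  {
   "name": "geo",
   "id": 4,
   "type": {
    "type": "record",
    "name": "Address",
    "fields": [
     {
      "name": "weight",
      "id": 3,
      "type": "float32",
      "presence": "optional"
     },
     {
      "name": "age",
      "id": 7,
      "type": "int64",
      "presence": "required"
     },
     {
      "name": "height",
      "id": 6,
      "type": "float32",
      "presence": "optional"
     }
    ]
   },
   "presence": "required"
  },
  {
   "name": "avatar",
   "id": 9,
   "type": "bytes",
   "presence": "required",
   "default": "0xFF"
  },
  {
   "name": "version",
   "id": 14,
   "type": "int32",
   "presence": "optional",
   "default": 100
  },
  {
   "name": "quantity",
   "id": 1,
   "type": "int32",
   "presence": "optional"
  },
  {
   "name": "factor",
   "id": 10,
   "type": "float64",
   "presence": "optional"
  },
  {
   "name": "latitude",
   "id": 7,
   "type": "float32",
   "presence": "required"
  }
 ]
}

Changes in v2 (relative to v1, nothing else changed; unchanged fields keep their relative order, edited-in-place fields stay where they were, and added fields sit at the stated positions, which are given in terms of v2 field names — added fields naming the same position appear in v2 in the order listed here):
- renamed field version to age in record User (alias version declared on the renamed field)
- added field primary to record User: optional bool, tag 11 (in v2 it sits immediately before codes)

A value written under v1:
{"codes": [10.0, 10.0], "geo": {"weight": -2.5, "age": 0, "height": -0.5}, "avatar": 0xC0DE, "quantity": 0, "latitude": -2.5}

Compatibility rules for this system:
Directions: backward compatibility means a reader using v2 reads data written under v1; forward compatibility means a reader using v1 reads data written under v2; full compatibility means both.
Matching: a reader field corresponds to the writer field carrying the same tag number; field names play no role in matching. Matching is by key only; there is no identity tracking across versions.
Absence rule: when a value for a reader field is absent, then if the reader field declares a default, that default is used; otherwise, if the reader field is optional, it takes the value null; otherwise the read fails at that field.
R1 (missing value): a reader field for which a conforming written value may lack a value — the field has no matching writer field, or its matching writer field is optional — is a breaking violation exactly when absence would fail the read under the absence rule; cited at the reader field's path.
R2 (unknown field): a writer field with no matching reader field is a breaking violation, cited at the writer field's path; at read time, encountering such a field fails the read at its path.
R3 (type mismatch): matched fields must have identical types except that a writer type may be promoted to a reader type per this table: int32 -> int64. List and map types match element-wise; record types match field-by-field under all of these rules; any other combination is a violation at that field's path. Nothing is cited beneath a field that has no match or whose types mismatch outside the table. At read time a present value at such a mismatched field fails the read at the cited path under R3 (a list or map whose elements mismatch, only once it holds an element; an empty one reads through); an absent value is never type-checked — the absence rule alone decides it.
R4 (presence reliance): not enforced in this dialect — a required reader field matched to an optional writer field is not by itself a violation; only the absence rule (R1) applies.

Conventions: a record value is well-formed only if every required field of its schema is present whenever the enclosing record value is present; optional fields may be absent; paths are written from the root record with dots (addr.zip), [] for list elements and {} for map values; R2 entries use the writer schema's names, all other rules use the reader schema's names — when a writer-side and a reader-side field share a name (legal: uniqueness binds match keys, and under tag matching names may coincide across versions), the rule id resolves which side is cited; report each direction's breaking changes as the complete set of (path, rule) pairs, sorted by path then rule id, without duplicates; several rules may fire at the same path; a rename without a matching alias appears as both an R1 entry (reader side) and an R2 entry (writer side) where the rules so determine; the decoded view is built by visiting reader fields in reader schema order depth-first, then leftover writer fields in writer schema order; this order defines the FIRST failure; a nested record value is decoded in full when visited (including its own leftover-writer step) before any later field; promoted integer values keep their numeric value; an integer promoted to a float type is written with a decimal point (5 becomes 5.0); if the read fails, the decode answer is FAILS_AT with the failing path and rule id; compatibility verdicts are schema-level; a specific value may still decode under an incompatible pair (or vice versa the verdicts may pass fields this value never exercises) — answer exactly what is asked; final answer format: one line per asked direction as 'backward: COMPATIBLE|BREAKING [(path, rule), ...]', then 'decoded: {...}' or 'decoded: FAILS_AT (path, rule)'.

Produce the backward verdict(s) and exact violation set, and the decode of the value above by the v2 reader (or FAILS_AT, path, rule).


backward: COMPATIBLE []; decoded: {"primary": null, "codes": [10.0, 10.0], "geo": {"weight": -2.5, "age": 0, "height": -0.5}, "avatar": 0xC0DE, "age": 100, "quantity": 0, "factor": null, "latitude": -2.5}

each type pair in User: writer, then reader
backward for User (reader v2, writer v1):
  primary has no writer counterpart
  codes: list<float32> -> list<float32>, writer required; from codes
  geo: Address -> Address, writer required; from geo
  avatar: bytes -> bytes, writer required; from avatar
  age: int32 -> int32, writer optional; from version
  quantity: int32 -> int32, writer optional; from quantity
  factor: float64 -> float64, writer optional; from factor
  latitude: float32 -> float32, writer required; from latitude
  geo.weight: float32 -> float32, writer optional; from geo.weight
  geo.age: int64 -> int64, writer required; from geo.age
  geo.height: float32 -> float32, writer optional; from geo.height
  => backward verdict for User: COMPATIBLE, no violations
decoding the User value with the v2 reader:
  primary := null (absent, optional -> null)
  codes := [10.0, 10.0]
  geo.weight := -2.5
  geo.age := 0
  geo.height := -0.5
  avatar := 0xC0DE
  age := 100 (absent -> default)
  quantity := 0
  factor := null (absent, optional -> null)
  latitude := -2.5
  => decoded: {"primary": null, "codes": [10.0, 10.0], "geo": {"weight": -2.5, "age": 0, "height": -0.5}, "avatar": 0xC0DE, "age": 100, "quantity": 0, "factor": null, "latitude": -2.5}


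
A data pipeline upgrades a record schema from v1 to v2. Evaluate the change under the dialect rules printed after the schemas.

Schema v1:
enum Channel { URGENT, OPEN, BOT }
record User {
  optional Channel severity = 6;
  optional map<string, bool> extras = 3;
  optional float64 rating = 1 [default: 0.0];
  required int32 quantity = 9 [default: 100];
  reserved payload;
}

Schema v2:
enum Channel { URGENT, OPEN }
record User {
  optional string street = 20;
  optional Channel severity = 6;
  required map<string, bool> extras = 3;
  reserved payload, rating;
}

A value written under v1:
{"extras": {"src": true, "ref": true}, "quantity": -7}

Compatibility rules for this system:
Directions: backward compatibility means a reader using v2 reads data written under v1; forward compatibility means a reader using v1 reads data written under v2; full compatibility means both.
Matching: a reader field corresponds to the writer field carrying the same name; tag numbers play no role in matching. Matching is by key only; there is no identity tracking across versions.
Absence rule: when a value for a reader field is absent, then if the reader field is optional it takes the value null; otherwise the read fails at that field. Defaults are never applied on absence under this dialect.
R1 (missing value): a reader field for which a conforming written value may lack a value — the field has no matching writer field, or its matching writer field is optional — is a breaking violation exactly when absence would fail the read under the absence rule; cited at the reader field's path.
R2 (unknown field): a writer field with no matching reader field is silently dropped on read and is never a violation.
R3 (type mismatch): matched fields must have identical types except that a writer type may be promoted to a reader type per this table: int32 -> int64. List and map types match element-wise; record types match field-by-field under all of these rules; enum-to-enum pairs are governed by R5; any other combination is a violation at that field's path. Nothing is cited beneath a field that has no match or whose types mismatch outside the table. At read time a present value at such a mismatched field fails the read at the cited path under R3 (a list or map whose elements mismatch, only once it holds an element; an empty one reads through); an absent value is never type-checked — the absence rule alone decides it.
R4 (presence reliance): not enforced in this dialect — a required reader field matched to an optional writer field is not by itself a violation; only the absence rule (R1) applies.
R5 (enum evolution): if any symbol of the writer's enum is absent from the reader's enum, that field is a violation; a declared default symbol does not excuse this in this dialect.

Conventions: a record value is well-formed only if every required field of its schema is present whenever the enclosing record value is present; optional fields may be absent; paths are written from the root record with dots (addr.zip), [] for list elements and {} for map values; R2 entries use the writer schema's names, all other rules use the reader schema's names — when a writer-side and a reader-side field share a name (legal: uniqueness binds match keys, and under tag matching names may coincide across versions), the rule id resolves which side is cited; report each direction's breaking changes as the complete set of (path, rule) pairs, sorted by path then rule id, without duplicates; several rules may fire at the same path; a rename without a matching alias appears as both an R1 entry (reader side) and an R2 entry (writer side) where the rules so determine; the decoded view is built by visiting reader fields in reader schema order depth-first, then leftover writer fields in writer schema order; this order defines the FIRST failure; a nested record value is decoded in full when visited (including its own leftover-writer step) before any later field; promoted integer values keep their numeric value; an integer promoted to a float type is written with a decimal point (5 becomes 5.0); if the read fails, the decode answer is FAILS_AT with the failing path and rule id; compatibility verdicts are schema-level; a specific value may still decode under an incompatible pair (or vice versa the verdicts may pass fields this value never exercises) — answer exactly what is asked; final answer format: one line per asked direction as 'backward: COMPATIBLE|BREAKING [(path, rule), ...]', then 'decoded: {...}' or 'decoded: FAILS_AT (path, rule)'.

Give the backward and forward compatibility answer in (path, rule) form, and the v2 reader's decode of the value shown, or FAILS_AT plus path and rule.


arrows below run writer -> reader for User
checking backward for User: reader v2 against writer v1:
  street has no writer counterpart
  severity <- severity (Channel -> Channel, writer optional)
  extras <- extras (map<string, bool> -> map<string, bool>, writer optional)
  leftover writer field: rating
  leftover writer field: quantity
  R1 fires at extras
  R5 fires at severity
  => backward verdict for User: BREAKING, 2 violation(s)
checking forward for User: reader v1 against writer v2:
  severity <- severity (Channel -> Channel, writer optional)
  extras <- extras (map<string, bool> -> map<string, bool>, writer required)
  rating has no writer counterpart
  quantity has no writer counterpart
  leftover writer field: street
  R1 fires at quantity
  => forward verdict for User: BREAKING, 1 violation(s)
decoding the User value with the v2 reader:
  street := null (absent, optional -> null)
  severity := null (absent, optional -> null)
  extras := {"src": true, "ref": true}
  writer quantity: unknown -> dropped
  => decoded: {"street": null, "severity": null, "extras": {"src": true, "ref": true}}

backward: BREAKING [(extras, R1), (severity, R5)]; forward: BREAKING [(quantity, R1)]; decoded: {"street": null, "severity": null, "extras": {"src": true, "ref": true}}
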